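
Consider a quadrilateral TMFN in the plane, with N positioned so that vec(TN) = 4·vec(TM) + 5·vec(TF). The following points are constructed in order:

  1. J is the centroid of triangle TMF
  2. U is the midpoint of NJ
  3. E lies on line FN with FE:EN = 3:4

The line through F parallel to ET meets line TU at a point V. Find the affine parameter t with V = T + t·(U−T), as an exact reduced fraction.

Set T = (0, 0), M = (1, 0), F = (0, 1), N = (4, 5); any affine frame gives the same invariant.
1. J is the centroid of triangle TMF ⇒ J = (1/3, 1/3)
2. U is the midpoint of NJ ⇒ U = (13/6, 8/3)
3. E lies on line FN with FE:EN = 3:4 ⇒ E = (12/7, 19/7)
through F parallel to ET: direction (-12/7, -19/7); meets TU at V = (-156/55, -192/55)
V = T + t·(U−T) with t = -72/55

t = -72/55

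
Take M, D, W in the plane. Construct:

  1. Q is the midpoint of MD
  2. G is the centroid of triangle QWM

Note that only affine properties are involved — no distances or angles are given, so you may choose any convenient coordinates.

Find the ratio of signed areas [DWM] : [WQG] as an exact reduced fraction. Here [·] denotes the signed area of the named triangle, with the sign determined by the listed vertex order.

Assign M = (0, 0), D = (1, 0), W = (0, 1) — the answer is frame-independent, so this choice is without loss of generality.
1. Q is the midpoint of MD ⇒ Q = (1/2, 0)
2. G is the centroid of triangle QWM ⇒ G = (1/6, 1/3)
2·[DWM] = 1, 2·[WQG] = -1/6
[DWM]:[WQG] = 1:-1/6 = -6

[DWM]:[WQG] = -6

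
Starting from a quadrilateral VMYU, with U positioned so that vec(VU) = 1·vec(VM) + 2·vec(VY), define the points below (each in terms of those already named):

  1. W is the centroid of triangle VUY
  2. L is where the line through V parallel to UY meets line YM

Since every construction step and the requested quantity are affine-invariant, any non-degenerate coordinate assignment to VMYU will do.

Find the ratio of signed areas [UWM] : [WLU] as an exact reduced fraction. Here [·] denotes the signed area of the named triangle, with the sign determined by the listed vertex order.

[UWM]:[WLU] = 8/3

Choose coordinates V = (0, 0), M = (1, 0), Y = (0, 1), U = (1, 2).
1. W is the centroid of triangle VUY ⇒ W = (1/3, 1)
2. L is where the line through V parallel to UY meets line YM ⇒ L = (1/2, 1/2)
2·[UWM] = 4/3, 2·[WLU] = 1/2
[UWM]:[WLU] = 4/3:1/2 = 8/3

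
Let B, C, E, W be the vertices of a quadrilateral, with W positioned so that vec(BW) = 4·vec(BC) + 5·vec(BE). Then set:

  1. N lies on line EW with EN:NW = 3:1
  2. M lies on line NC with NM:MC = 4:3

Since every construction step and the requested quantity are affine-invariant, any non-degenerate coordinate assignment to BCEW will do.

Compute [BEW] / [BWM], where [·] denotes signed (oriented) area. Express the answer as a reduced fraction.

Assign B = (0, 0), C = (1, 0), E = (0, 1), W = (4, 5) — the answer is frame-independent, so this choice is without loss of generality.
1. N lies on line EW with EN:NW = 3:1 ⇒ N = (3, 4)
2. M lies on line NC with NM:MC = 4:3 ⇒ M = (13/7, 12/7)
2·[BEW] = -4, 2·[BWM] = -17/7
[BEW]:[BWM] = -4:-17/7 = 28/17

[BEW]:[BWM] = 28/17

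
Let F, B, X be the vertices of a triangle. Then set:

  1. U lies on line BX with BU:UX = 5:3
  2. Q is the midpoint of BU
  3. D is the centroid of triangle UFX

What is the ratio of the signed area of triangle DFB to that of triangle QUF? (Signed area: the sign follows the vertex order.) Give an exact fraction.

[DFB]:[QUF] = 26/15

Work in coordinates with F = (0, 0), B = (1, 0), X = (0, 1).
1. U lies on line BX with BU:UX = 5:3 ⇒ U = (3/8, 5/8)
2. Q is the midpoint of BU ⇒ Q = (11/16, 5/16)
3. D is the centroid of triangle UFX ⇒ D = (1/8, 13/24)
2·[DFB] = 13/24, 2·[QUF] = 5/16
[DFB]:[QUF] = 13/24:5/16 = 26/15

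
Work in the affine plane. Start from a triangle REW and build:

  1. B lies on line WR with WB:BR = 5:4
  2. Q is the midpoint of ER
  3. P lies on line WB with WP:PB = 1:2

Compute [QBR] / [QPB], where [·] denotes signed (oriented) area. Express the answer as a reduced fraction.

Set R = (0, 0), E = (1, 0), W = (0, 1); any affine frame gives the same invariant.
1. B lies on line WR with WB:BR = 5:4 ⇒ B = (0, 4/9)
2. Q is the midpoint of ER ⇒ Q = (1/2, 0)
3. P lies on line WB with WP:PB = 1:2 ⇒ P = (0, 22/27)
2·[QBR] = 2/9, 2·[QPB] = 5/27
[QBR]:[QPB] = 2/9:5/27 = 6/5

[QBR]:[QPB] = 6/5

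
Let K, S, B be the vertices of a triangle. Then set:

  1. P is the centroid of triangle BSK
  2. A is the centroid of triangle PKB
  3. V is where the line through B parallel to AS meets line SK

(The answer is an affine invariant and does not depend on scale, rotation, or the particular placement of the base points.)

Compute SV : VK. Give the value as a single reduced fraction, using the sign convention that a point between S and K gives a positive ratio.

Work in coordinates with K = (0, 0), S = (1, 0), B = (0, 1).
1. P is the centroid of triangle BSK ⇒ P = (1/3, 1/3)
2. A is the centroid of triangle PKB ⇒ A = (1/9, 4/9)
3. V is where the line through B parallel to AS meets line SK ⇒ V = (2, 0)
V = S + t·(K−S) with t = -1, so SV:VK = t:(1−t) = -1:2

SV:VK = -1/2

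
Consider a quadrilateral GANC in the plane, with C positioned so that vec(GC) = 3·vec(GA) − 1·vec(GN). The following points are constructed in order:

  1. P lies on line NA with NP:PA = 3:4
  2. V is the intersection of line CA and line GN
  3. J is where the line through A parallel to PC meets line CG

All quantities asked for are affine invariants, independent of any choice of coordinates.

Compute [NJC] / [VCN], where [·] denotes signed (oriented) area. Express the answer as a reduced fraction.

Assign G = (0, 0), A = (1, 0), N = (0, 1), C = (3, -1) — the answer is frame-independent, so this choice is without loss of generality.
1. P lies on line NA with NP:PA = 3:4 ⇒ P = (3/7, 4/7)
2. V is the intersection of line CA and line GN ⇒ V = (0, 1/2)
3. J is where the line through A parallel to PC meets line CG ⇒ J = (11/5, -11/15)
2·[NJC] = 4/5, 2·[VCN] = 3/2
[NJC]:[VCN] = 4/5:3/2 = 8/15

[NJC]:[VCN] = 8/15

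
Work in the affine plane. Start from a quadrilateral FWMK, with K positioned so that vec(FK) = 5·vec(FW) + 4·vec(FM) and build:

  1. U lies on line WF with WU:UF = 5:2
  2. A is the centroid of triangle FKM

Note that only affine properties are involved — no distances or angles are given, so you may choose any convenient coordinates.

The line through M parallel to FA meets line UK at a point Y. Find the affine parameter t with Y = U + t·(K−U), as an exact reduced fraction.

Set F = (0, 0), W = (1, 0), M = (0, 1), K = (5, 4); any affine frame gives the same invariant.
1. U lies on line WF with WU:UF = 5:2 ⇒ U = (2/7, 0)
2. A is the centroid of triangle FKM ⇒ A = (5/3, 5/3)
through M parallel to FA: direction (5/3, 5/3); meets UK at Y = (-41/5, -36/5)
Y = U + t·(K−U) with t = -9/5

t = -9/5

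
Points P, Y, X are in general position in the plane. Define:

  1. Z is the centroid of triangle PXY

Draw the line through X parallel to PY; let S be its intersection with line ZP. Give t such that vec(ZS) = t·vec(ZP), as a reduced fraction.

t = -2

Set P = (0, 0), Y = (1, 0), X = (0, 1); any affine frame gives the same invariant.
1. Z is the centroid of triangle PXY ⇒ Z = (1/3, 1/3)
through X parallel to PY: direction (1, 0); meets ZP at S = (1, 1)
S = Z + t·(P−Z) with t = -2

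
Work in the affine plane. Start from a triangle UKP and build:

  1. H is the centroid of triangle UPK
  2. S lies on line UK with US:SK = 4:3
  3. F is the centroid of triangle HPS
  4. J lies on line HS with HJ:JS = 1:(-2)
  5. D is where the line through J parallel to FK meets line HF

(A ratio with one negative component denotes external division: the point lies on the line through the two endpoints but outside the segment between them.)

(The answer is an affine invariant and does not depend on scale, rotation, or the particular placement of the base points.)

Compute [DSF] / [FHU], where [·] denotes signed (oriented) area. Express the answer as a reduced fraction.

Work in coordinates with U = (0, 0), K = (1, 0), P = (0, 1).
1. H is the centroid of triangle UPK ⇒ H = (1/3, 1/3)
2. S lies on line UK with US:SK = 4:3 ⇒ S = (4/7, 0)
3. F is the centroid of triangle HPS ⇒ F = (19/63, 4/9)
4. J lies on line HS with HJ:JS = 1:(-2) ⇒ J = (2/21, 2/3)
5. D is where the line through J parallel to FK meets line HF ⇒ D = (17/63, 5/9)
2·[DSF] = -1/63, 2·[FHU] = -1/21
[DSF]:[FHU] = -1/63:-1/21 = 1/3

[DSF]:[FHU] = 1/3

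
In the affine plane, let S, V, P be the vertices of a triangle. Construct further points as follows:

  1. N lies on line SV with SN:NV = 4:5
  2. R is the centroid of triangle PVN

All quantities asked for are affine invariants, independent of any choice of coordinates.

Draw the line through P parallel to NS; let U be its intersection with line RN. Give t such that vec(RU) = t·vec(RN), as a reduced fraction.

Set S = (0, 0), V = (1, 0), P = (0, 1); any affine frame gives the same invariant.
1. N lies on line SV with SN:NV = 4:5 ⇒ N = (4/9, 0)
2. R is the centroid of triangle PVN ⇒ R = (13/27, 1/3)
through P parallel to NS: direction (-4/9, 0); meets RN at U = (5/9, 1)
U = R + t·(N−R) with t = -2

t = -2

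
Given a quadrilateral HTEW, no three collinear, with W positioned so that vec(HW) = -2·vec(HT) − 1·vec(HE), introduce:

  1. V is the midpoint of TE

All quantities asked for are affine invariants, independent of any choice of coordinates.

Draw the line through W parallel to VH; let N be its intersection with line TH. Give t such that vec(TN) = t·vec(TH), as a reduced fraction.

t = 2

Set H = (0, 0), T = (1, 0), E = (0, 1), W = (-2, -1); any affine frame gives the same invariant.
1. V is the midpoint of TE ⇒ V = (1/2, 1/2)
through W parallel to VH: direction (-1/2, -1/2); meets TH at N = (-1, 0)
N = T + t·(H−T) with t = 2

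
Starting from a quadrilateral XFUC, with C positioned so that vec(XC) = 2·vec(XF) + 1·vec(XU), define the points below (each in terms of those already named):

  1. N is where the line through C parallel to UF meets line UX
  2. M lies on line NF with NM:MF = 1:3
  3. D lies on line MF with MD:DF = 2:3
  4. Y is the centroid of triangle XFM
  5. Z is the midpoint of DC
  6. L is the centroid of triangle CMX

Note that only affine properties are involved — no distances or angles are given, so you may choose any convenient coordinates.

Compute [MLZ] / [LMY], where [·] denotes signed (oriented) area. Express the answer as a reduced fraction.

[MLZ]:[LMY] = 237/200

Work in coordinates with X = (0, 0), F = (1, 0), U = (0, 1), C = (2, 1).
1. N is where the line through C parallel to UF meets line UX ⇒ N = (0, 3)
2. M lies on line NF with NM:MF = 1:3 ⇒ M = (1/4, 9/4)
3. D lies on line MF with MD:DF = 2:3 ⇒ D = (11/20, 27/20)
4. Y is the centroid of triangle XFM ⇒ Y = (5/12, 3/4)
5. Z is the midpoint of DC ⇒ Z = (51/40, 47/40)
6. L is the centroid of triangle CMX ⇒ L = (3/4, 13/12)
2·[MLZ] = 79/120, 2·[LMY] = 5/9
[MLZ]:[LMY] = 79/120:5/9 = 237/200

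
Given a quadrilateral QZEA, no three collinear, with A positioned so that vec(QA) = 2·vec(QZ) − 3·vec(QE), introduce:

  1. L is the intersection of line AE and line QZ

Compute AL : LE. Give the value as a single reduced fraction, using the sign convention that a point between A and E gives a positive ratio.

Work in coordinates with Q = (0, 0), Z = (1, 0), E = (0, 1), A = (2, -3).
1. L is the intersection of line AE and line QZ ⇒ L = (1/2, 0)
L = A + t·(E−A) with t = 3/4, so AL:LE = t:(1−t) = 3/4:1/4

AL:LE = 3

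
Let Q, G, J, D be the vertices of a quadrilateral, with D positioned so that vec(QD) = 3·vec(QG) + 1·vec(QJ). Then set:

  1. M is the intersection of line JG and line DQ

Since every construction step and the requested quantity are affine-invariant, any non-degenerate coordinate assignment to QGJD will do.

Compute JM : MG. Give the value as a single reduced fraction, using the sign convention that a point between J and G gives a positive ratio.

Assign Q = (0, 0), G = (1, 0), J = (0, 1), D = (3, 1) — the answer is frame-independent, so this choice is without loss of generality.
1. M is the intersection of line JG and line DQ ⇒ M = (3/4, 1/4)
M = J + t·(G−J) with t = 3/4, so JM:MG = t:(1−t) = 3/4:1/4

JM:MG = 3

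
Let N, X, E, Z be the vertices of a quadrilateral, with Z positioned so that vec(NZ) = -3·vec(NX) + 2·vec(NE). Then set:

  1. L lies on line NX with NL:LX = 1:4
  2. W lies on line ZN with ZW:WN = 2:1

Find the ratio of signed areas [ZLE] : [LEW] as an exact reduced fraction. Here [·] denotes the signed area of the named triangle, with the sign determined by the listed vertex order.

[ZLE]:[LEW] = 21/8

Assign N = (0, 0), X = (1, 0), E = (0, 1), Z = (-3, 2) — the answer is frame-independent, so this choice is without loss of generality.
1. L lies on line NX with NL:LX = 1:4 ⇒ L = (1/5, 0)
2. W lies on line ZN with ZW:WN = 2:1 ⇒ W = (-1, 2/3)
2·[ZLE] = 14/5, 2·[LEW] = 16/15
[ZLE]:[LEW] = 14/5:16/15 = 21/8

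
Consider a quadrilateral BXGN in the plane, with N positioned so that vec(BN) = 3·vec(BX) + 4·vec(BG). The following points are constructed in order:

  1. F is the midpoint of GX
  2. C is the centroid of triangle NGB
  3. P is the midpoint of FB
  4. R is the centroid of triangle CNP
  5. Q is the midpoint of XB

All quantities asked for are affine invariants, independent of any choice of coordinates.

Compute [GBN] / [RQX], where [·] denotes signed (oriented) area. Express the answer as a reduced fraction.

Choose coordinates B = (0, 0), X = (1, 0), G = (0, 1), N = (3, 4).
1. F is the midpoint of GX ⇒ F = (1/2, 1/2)
2. C is the centroid of triangle NGB ⇒ C = (1, 5/3)
3. P is the midpoint of FB ⇒ P = (1/4, 1/4)
4. R is the centroid of triangle CNP ⇒ R = (17/12, 71/36)
5. Q is the midpoint of XB ⇒ Q = (1/2, 0)
2·[GBN] = 3, 2·[RQX] = 71/72
[GBN]:[RQX] = 3:71/72 = 216/71

[GBN]:[RQX] = 216/71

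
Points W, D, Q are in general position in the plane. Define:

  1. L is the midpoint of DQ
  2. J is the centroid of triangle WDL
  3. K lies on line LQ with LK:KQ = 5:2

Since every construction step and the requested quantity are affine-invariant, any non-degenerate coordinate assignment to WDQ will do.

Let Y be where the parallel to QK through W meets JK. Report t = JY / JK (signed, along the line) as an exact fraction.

Assign W = (0, 0), D = (1, 0), Q = (0, 1) — the answer is frame-independent, so this choice is without loss of generality.
1. L is the midpoint of DQ ⇒ L = (1/2, 1/2)
2. J is the centroid of triangle WDL ⇒ J = (1/2, 1/6)
3. K lies on line LQ with LK:KQ = 5:2 ⇒ K = (1/7, 6/7)
through W parallel to QK: direction (1/7, -1/7); meets JK at Y = (17/14, -17/14)
Y = J + t·(K−J) with t = -2

t = -2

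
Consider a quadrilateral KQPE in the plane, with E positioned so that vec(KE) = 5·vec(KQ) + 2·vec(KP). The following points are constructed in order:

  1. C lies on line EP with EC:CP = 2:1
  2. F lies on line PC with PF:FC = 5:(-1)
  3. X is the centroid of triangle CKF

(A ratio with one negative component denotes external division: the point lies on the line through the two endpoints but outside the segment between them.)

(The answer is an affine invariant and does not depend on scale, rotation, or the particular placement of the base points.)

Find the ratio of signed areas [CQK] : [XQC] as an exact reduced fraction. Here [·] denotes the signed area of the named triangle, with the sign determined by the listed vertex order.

[CQK]:[XQC] = -24/5

Choose coordinates K = (0, 0), Q = (1, 0), P = (0, 1), E = (5, 2).
1. C lies on line EP with EC:CP = 2:1 ⇒ C = (5/3, 4/3)
2. F lies on line PC with PF:FC = 5:(-1) ⇒ F = (25/12, 17/12)
3. X is the centroid of triangle CKF ⇒ X = (5/4, 11/12)
2·[CQK] = -4/3, 2·[XQC] = 5/18
[CQK]:[XQC] = -4/3:5/18 = -24/5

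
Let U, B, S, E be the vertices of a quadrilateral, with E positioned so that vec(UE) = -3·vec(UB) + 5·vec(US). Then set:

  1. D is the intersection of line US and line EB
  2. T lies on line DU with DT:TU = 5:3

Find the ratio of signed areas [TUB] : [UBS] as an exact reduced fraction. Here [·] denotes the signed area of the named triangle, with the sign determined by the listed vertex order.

[TUB]:[UBS] = 15/32

Assign U = (0, 0), B = (1, 0), S = (0, 1), E = (-3, 5) — the answer is frame-independent, so this choice is without loss of generality.
1. D is the intersection of line US and line EB ⇒ D = (0, 5/4)
2. T lies on line DU with DT:TU = 5:3 ⇒ T = (0, 15/32)
2·[TUB] = 15/32, 2·[UBS] = 1
[TUB]:[UBS] = 15/32:1 = 15/32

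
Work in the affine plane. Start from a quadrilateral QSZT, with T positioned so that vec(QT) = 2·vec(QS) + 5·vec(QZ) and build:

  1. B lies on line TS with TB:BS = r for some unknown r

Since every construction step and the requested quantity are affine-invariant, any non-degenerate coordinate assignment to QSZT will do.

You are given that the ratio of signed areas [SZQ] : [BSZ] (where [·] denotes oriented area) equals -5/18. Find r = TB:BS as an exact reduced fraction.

r = 2/3

Set Q = (0, 0), S = (1, 0), Z = (0, 1), T = (2, 5); any affine frame gives the same invariant.
1. With TB:BS = r, write λ = r/(r+1) so B = T + λ·(S−T); B is affine-linear in λ
Every point depending on B is an affine combination of B and λ-independent points, so each such coordinate is linear in λ; the λ² term in each signed area is a multiple of (S−T)×(S−T) = 0, so 2·[SZQ] and 2·[BSZ] are each linear in λ. Evaluating at λ=0 and λ=1:
  2·[SZQ] = 1,   2·[BSZ] = 6·λ − 6
So [SZQ]:[BSZ] = (1) / (6·λ − 6). Setting this equal to -5/18:
  1 = -5/18·(6·λ − 6)  ⇒  λ = 2/5
Then r = λ/(1−λ) = (2/5)/(3/5) = 2/3. Check: with r = 2/3, B = (8/5, 3) and [SZQ]:[BSZ] = -5/18 as required.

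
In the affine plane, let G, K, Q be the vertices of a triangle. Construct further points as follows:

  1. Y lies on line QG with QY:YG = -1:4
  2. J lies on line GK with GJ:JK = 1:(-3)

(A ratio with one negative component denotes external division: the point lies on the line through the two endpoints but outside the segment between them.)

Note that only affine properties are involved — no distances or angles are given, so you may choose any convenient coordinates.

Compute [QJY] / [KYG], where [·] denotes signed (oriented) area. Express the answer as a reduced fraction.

Assign G = (0, 0), K = (1, 0), Q = (0, 1) — the answer is frame-independent, so this choice is without loss of generality.
1. Y lies on line QG with QY:YG = -1:4 ⇒ Y = (0, 4/3)
2. J lies on line GK with GJ:JK = 1:(-3) ⇒ J = (-1/2, 0)
2·[QJY] = -1/6, 2·[KYG] = 4/3
[QJY]:[KYG] = -1/6:4/3 = -1/8

[QJY]:[KYG] = -1/8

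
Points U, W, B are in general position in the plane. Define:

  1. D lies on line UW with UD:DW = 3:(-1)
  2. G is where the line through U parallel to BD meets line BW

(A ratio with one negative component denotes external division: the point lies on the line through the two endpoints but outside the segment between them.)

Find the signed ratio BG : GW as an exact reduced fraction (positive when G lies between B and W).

BG:GW = -3/2

Choose coordinates U = (0, 0), W = (1, 0), B = (0, 1).
1. D lies on line UW with UD:DW = 3:(-1) ⇒ D = (3/2, 0)
2. G is where the line through U parallel to BD meets line BW ⇒ G = (3, -2)
G = B + t·(W−B) with t = 3, so BG:GW = t:(1−t) = 3:-2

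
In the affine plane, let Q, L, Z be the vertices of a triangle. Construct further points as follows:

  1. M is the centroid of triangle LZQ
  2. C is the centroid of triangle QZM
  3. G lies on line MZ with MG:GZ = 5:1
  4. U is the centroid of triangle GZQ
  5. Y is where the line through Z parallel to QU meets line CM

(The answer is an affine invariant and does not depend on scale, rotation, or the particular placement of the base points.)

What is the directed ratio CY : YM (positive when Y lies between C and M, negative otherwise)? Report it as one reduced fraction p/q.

Work in coordinates with Q = (0, 0), L = (1, 0), Z = (0, 1).
1. M is the centroid of triangle LZQ ⇒ M = (1/3, 1/3)
2. C is the centroid of triangle QZM ⇒ C = (1/9, 4/9)
3. G lies on line MZ with MG:GZ = 5:1 ⇒ G = (1/18, 8/9)
4. U is the centroid of triangle GZQ ⇒ U = (1/54, 17/27)
5. Y is where the line through Z parallel to QU meets line CM ⇒ Y = (-1/69, 35/69)
Y = C + t·(M−C) with t = -13/23, so CY:YM = t:(1−t) = -13/23:36/23

CY:YM = -13/36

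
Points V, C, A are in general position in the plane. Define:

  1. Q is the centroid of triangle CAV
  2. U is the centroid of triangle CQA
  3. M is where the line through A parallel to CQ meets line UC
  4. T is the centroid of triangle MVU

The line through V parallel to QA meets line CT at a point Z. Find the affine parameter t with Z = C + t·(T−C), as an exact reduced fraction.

t = 9/7

Assign V = (0, 0), C = (1, 0), A = (0, 1) — the answer is frame-independent, so this choice is without loss of generality.
1. Q is the centroid of triangle CAV ⇒ Q = (1/3, 1/3)
2. U is the centroid of triangle CQA ⇒ U = (4/9, 4/9)
3. M is where the line through A parallel to CQ meets line UC ⇒ M = (-2/3, 4/3)
4. T is the centroid of triangle MVU ⇒ T = (-2/27, 16/27)
through V parallel to QA: direction (-1/3, 2/3); meets CT at Z = (-8/21, 16/21)
Z = C + t·(T−C) with t = 9/7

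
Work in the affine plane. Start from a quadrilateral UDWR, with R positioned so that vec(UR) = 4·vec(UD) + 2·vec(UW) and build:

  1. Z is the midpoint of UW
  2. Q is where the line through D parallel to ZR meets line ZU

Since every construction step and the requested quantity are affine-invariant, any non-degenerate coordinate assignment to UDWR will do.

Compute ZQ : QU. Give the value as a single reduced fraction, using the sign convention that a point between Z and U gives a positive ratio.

Work in coordinates with U = (0, 0), D = (1, 0), W = (0, 1), R = (4, 2).
1. Z is the midpoint of UW ⇒ Z = (0, 1/2)
2. Q is where the line through D parallel to ZR meets line ZU ⇒ Q = (0, -3/8)
Q = Z + t·(U−Z) with t = 7/4, so ZQ:QU = t:(1−t) = 7/4:-3/4

ZQ:QU = -7/3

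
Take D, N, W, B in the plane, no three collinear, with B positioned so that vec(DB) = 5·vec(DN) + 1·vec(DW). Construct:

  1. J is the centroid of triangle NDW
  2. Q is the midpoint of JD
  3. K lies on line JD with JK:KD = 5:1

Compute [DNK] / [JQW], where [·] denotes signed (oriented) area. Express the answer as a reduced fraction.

Work in coordinates with D = (0, 0), N = (1, 0), W = (0, 1), B = (5, 1).
1. J is the centroid of triangle NDW ⇒ J = (1/3, 1/3)
2. Q is the midpoint of JD ⇒ Q = (1/6, 1/6)
3. K lies on line JD with JK:KD = 5:1 ⇒ K = (1/18, 1/18)
2·[DNK] = 1/18, 2·[JQW] = -1/6
[DNK]:[JQW] = 1/18:-1/6 = -1/3

[DNK]:[JQW] = -1/3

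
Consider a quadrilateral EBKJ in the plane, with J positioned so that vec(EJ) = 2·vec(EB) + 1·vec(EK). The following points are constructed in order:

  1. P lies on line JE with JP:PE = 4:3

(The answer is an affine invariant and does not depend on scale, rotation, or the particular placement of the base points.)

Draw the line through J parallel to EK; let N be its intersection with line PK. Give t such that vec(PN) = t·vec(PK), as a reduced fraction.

Assign E = (0, 0), B = (1, 0), K = (0, 1), J = (2, 1) — the answer is frame-independent, so this choice is without loss of generality.
1. P lies on line JE with JP:PE = 4:3 ⇒ P = (6/7, 3/7)
through J parallel to EK: direction (0, 1); meets PK at N = (2, -1/3)
N = P + t·(K−P) with t = -4/3

t = -4/3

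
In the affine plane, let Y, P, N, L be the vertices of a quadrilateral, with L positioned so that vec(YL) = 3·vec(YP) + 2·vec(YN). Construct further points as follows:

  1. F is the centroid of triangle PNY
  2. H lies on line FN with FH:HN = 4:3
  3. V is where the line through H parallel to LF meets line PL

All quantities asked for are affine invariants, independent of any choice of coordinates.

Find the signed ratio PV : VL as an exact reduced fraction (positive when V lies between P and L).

PV:VL = -5/2

Choose coordinates Y = (0, 0), P = (1, 0), N = (0, 1), L = (3, 2).
1. F is the centroid of triangle PNY ⇒ F = (1/3, 1/3)
2. H lies on line FN with FH:HN = 4:3 ⇒ H = (1/7, 5/7)
3. V is where the line through H parallel to LF meets line PL ⇒ V = (13/3, 10/3)
V = P + t·(L−P) with t = 5/3, so PV:VL = t:(1−t) = 5/3:-2/3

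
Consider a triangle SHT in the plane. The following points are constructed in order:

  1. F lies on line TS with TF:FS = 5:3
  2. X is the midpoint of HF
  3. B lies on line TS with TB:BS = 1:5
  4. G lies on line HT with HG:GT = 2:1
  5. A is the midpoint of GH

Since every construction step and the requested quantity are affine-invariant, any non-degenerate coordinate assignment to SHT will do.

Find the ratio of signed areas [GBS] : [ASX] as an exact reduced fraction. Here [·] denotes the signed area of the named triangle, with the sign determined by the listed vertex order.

[GBS]:[ASX] = 20/3

Work in coordinates with S = (0, 0), H = (1, 0), T = (0, 1).
1. F lies on line TS with TF:FS = 5:3 ⇒ F = (0, 3/8)
2. X is the midpoint of HF ⇒ X = (1/2, 3/16)
3. B lies on line TS with TB:BS = 1:5 ⇒ B = (0, 5/6)
4. G lies on line HT with HG:GT = 2:1 ⇒ G = (1/3, 2/3)
5. A is the midpoint of GH ⇒ A = (2/3, 1/3)
2·[GBS] = 5/18, 2·[ASX] = 1/24
[GBS]:[ASX] = 5/18:1/24 = 20/3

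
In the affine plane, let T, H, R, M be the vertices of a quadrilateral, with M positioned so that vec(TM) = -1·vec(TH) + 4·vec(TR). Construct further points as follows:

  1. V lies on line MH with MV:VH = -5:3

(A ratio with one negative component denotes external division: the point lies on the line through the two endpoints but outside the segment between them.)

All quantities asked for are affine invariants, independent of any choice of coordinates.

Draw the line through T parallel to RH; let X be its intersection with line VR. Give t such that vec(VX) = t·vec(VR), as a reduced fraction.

t = 2/3

Work in coordinates with T = (0, 0), H = (1, 0), R = (0, 1), M = (-1, 4).
1. V lies on line MH with MV:VH = -5:3 ⇒ V = (4, -6)
through T parallel to RH: direction (1, -1); meets VR at X = (4/3, -4/3)
X = V + t·(R−V) with t = 2/3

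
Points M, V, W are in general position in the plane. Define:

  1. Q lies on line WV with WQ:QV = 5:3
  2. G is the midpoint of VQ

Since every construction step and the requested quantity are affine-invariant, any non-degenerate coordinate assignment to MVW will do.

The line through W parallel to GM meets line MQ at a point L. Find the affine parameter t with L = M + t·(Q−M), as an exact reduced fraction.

Work in coordinates with M = (0, 0), V = (1, 0), W = (0, 1).
1. Q lies on line WV with WQ:QV = 5:3 ⇒ Q = (5/8, 3/8)
2. G is the midpoint of VQ ⇒ G = (13/16, 3/16)
through W parallel to GM: direction (-13/16, -3/16); meets MQ at L = (65/24, 13/8)
L = M + t·(Q−M) with t = 13/3

t = 13/3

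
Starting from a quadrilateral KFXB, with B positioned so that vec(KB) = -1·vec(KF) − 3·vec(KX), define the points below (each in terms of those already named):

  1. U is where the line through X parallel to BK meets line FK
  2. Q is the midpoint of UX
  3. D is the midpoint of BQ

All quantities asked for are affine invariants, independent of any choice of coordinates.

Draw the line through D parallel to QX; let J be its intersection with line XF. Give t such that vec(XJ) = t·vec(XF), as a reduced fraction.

Choose coordinates K = (0, 0), F = (1, 0), X = (0, 1), B = (-1, -3).
1. U is where the line through X parallel to BK meets line FK ⇒ U = (-1/3, 0)
2. Q is the midpoint of UX ⇒ Q = (-1/6, 1/2)
3. D is the midpoint of BQ ⇒ D = (-7/12, -5/4)
through D parallel to QX: direction (1/6, 1/2); meets XF at J = (1/8, 7/8)
J = X + t·(F−X) with t = 1/8

t = 1/8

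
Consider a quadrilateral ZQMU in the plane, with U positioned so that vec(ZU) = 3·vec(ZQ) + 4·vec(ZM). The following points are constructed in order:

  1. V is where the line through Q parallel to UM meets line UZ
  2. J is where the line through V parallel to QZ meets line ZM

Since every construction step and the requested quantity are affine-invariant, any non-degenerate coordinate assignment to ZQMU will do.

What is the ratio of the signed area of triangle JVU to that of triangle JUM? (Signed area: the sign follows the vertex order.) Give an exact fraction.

[JVU]:[JUM] = -8/5

Choose coordinates Z = (0, 0), Q = (1, 0), M = (0, 1), U = (3, 4).
1. V is where the line through Q parallel to UM meets line UZ ⇒ V = (-3, -4)
2. J is where the line through V parallel to QZ meets line ZM ⇒ J = (0, -4)
2·[JVU] = -24, 2·[JUM] = 15
[JVU]:[JUM] = -24:15 = -8/5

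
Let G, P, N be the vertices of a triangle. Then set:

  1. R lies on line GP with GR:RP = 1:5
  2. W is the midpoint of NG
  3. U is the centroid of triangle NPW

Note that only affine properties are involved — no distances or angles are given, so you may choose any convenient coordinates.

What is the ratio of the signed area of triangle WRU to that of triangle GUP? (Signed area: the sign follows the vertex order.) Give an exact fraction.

Set G = (0, 0), P = (1, 0), N = (0, 1); any affine frame gives the same invariant.
1. R lies on line GP with GR:RP = 1:5 ⇒ R = (1/6, 0)
2. W is the midpoint of NG ⇒ W = (0, 1/2)
3. U is the centroid of triangle NPW ⇒ U = (1/3, 1/2)
2·[WRU] = 1/6, 2·[GUP] = -1/2
[WRU]:[GUP] = 1/6:-1/2 = -1/3

[WRU]:[GUP] = -1/3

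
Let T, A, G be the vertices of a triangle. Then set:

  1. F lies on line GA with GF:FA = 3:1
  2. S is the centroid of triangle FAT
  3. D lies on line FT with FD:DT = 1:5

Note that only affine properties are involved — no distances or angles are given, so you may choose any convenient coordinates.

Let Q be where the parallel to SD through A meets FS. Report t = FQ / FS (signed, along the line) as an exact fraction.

t = -3

Set T = (0, 0), A = (1, 0), G = (0, 1); any affine frame gives the same invariant.
1. F lies on line GA with GF:FA = 3:1 ⇒ F = (3/4, 1/4)
2. S is the centroid of triangle FAT ⇒ S = (7/12, 1/12)
3. D lies on line FT with FD:DT = 1:5 ⇒ D = (5/8, 5/24)
through A parallel to SD: direction (1/24, 1/8); meets FS at Q = (5/4, 3/4)
Q = F + t·(S−F) with t = -3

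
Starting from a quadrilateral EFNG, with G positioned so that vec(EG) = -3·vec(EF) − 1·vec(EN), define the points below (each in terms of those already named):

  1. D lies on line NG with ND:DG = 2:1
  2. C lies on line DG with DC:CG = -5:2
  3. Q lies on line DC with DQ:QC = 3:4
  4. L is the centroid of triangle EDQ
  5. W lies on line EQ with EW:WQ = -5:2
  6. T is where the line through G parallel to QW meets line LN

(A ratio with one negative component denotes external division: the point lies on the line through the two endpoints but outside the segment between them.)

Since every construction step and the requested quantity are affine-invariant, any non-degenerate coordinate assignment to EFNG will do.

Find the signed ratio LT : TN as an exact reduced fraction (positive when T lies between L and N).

Set E = (0, 0), F = (1, 0), N = (0, 1), G = (-3, -1); any affine frame gives the same invariant.
1. D lies on line NG with ND:DG = 2:1 ⇒ D = (-2, -1/3)
2. C lies on line DG with DC:CG = -5:2 ⇒ C = (-11/3, -13/9)
3. Q lies on line DC with DQ:QC = 3:4 ⇒ Q = (-19/7, -17/21)
4. L is the centroid of triangle EDQ ⇒ L = (-11/7, -8/21)
5. W lies on line EQ with EW:WQ = -5:2 ⇒ W = (-95/21, -85/63)
6. T is where the line through G parallel to QW meets line LN ⇒ T = (-99/52, -35/52)
T = L + t·(N−L) with t = -11/52, so LT:TN = t:(1−t) = -11/52:63/52

LT:TN = -11/63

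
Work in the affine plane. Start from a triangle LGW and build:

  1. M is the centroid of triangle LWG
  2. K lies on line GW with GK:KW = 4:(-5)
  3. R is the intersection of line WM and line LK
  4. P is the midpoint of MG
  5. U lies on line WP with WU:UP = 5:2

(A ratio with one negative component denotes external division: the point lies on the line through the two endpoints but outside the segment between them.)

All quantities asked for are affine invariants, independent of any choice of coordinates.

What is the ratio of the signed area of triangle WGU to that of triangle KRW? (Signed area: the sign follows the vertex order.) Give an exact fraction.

[WGU]:[KRW] = 1/35

Assign L = (0, 0), G = (1, 0), W = (0, 1) — the answer is frame-independent, so this choice is without loss of generality.
1. M is the centroid of triangle LWG ⇒ M = (1/3, 1/3)
2. K lies on line GW with GK:KW = 4:(-5) ⇒ K = (5, -4)
3. R is the intersection of line WM and line LK ⇒ R = (5/6, -2/3)
4. P is the midpoint of MG ⇒ P = (2/3, 1/6)
5. U lies on line WP with WU:UP = 5:2 ⇒ U = (10/21, 17/42)
2·[WGU] = -5/42, 2·[KRW] = -25/6
[WGU]:[KRW] = -5/42:-25/6 = 1/35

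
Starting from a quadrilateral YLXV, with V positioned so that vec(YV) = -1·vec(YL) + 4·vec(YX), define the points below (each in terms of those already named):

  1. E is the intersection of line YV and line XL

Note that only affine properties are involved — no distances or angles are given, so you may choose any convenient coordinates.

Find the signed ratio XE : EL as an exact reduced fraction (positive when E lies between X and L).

XE:EL = -1/4

Assign Y = (0, 0), L = (1, 0), X = (0, 1), V = (-1, 4) — the answer is frame-independent, so this choice is without loss of generality.
1. E is the intersection of line YV and line XL ⇒ E = (-1/3, 4/3)
E = X + t·(L−X) with t = -1/3, so XE:EL = t:(1−t) = -1/3:4/3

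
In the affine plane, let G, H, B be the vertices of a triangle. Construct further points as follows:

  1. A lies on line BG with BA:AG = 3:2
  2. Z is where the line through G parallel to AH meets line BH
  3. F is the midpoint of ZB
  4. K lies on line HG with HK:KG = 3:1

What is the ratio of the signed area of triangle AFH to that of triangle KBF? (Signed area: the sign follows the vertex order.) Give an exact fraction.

Choose coordinates G = (0, 0), H = (1, 0), B = (0, 1).
1. A lies on line BG with BA:AG = 3:2 ⇒ A = (0, 2/5)
2. Z is where the line through G parallel to AH meets line BH ⇒ Z = (5/3, -2/3)
3. F is the midpoint of ZB ⇒ F = (5/6, 1/6)
4. K lies on line HG with HK:KG = 3:1 ⇒ K = (1/4, 0)
2·[AFH] = -1/10, 2·[KBF] = -5/8
[AFH]:[KBF] = -1/10:-5/8 = 4/25

[AFH]:[KBF] = 4/25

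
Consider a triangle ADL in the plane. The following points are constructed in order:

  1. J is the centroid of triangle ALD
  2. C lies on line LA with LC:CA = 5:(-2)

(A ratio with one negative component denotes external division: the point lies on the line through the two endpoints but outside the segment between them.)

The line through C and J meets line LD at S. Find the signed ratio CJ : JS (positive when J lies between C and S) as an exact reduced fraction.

CJ:JS = 4

Assign A = (0, 0), D = (1, 0), L = (0, 1) — the answer is frame-independent, so this choice is without loss of generality.
1. J is the centroid of triangle ALD ⇒ J = (1/3, 1/3)
2. C lies on line LA with LC:CA = 5:(-2) ⇒ C = (0, -2/3)
line CJ meets LD at S = (5/12, 7/12)
J = C + t·(S−C) with t = 4/5, so CJ:JS = 4/5:1/5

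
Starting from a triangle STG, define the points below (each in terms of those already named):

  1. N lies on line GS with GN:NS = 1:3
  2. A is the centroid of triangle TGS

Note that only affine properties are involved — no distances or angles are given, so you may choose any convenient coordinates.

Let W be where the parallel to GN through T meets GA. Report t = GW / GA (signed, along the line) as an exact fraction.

t = 3

Assign S = (0, 0), T = (1, 0), G = (0, 1) — the answer is frame-independent, so this choice is without loss of generality.
1. N lies on line GS with GN:NS = 1:3 ⇒ N = (0, 3/4)
2. A is the centroid of triangle TGS ⇒ A = (1/3, 1/3)
through T parallel to GN: direction (0, -1/4); meets GA at W = (1, -1)
W = G + t·(A−G) with t = 3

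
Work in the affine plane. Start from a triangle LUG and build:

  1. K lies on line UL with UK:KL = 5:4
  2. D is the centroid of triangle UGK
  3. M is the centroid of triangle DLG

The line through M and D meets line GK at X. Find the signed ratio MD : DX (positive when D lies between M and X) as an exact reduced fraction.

MD:DX = -22/15

Set L = (0, 0), U = (1, 0), G = (0, 1); any affine frame gives the same invariant.
1. K lies on line UL with UK:KL = 5:4 ⇒ K = (4/9, 0)
2. D is the centroid of triangle UGK ⇒ D = (13/27, 1/3)
3. M is the centroid of triangle DLG ⇒ M = (13/81, 4/9)
line MD meets GK at X = (26/99, 9/22)
D = M + t·(X−M) with t = 22/7, so MD:DX = 22/7:-15/7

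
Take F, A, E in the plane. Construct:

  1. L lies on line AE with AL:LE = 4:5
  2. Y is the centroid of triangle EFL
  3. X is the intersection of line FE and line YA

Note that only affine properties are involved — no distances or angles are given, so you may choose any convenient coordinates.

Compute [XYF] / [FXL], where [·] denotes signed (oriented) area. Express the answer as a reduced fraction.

[XYF]:[FXL] = 1/3

Set F = (0, 0), A = (1, 0), E = (0, 1); any affine frame gives the same invariant.
1. L lies on line AE with AL:LE = 4:5 ⇒ L = (5/9, 4/9)
2. Y is the centroid of triangle EFL ⇒ Y = (5/27, 13/27)
3. X is the intersection of line FE and line YA ⇒ X = (0, 13/22)
2·[XYF] = -65/594, 2·[FXL] = -65/198
[XYF]:[FXL] = -65/594:-65/198 = 1/3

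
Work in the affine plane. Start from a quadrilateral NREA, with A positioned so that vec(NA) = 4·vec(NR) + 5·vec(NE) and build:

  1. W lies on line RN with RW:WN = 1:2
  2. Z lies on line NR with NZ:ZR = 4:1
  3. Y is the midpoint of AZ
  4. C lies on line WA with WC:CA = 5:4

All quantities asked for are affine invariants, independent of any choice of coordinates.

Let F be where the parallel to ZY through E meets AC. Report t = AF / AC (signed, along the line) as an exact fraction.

Choose coordinates N = (0, 0), R = (1, 0), E = (0, 1), A = (4, 5).
1. W lies on line RN with RW:WN = 1:2 ⇒ W = (2/3, 0)
2. Z lies on line NR with NZ:ZR = 4:1 ⇒ Z = (4/5, 0)
3. Y is the midpoint of AZ ⇒ Y = (12/5, 5/2)
4. C lies on line WA with WC:CA = 5:4 ⇒ C = (68/27, 25/9)
through E parallel to ZY: direction (8/5, 5/2); meets AC at F = (-32, -49)
F = A + t·(C−A) with t = 243/10

t = 243/10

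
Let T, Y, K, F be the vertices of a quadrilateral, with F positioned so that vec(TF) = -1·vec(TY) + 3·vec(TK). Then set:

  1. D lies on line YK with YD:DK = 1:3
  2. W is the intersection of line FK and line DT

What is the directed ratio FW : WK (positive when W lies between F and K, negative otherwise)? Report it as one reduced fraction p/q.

FW:WK = -10/3

Choose coordinates T = (0, 0), Y = (1, 0), K = (0, 1), F = (-1, 3).
1. D lies on line YK with YD:DK = 1:3 ⇒ D = (3/4, 1/4)
2. W is the intersection of line FK and line DT ⇒ W = (3/7, 1/7)
W = F + t·(K−F) with t = 10/7, so FW:WK = t:(1−t) = 10/7:-3/7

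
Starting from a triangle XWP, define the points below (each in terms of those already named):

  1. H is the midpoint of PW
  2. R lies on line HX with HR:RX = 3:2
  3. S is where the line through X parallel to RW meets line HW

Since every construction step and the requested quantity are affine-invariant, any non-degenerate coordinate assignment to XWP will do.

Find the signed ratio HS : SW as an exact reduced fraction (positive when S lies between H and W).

HS:SW = -5/2

Assign X = (0, 0), W = (1, 0), P = (0, 1) — the answer is frame-independent, so this choice is without loss of generality.
1. H is the midpoint of PW ⇒ H = (1/2, 1/2)
2. R lies on line HX with HR:RX = 3:2 ⇒ R = (1/5, 1/5)
3. S is where the line through X parallel to RW meets line HW ⇒ S = (4/3, -1/3)
S = H + t·(W−H) with t = 5/3, so HS:SW = t:(1−t) = 5/3:-2/3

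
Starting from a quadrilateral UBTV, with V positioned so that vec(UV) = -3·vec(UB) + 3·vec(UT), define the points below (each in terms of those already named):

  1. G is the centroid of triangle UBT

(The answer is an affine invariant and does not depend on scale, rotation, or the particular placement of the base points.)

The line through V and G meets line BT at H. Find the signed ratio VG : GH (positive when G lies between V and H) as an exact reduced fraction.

VG:GH = 2

Work in coordinates with U = (0, 0), B = (1, 0), T = (0, 1), V = (-3, 3).
1. G is the centroid of triangle UBT ⇒ G = (1/3, 1/3)
line VG meets BT at H = (2, -1)
G = V + t·(H−V) with t = 2/3, so VG:GH = 2/3:1/3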